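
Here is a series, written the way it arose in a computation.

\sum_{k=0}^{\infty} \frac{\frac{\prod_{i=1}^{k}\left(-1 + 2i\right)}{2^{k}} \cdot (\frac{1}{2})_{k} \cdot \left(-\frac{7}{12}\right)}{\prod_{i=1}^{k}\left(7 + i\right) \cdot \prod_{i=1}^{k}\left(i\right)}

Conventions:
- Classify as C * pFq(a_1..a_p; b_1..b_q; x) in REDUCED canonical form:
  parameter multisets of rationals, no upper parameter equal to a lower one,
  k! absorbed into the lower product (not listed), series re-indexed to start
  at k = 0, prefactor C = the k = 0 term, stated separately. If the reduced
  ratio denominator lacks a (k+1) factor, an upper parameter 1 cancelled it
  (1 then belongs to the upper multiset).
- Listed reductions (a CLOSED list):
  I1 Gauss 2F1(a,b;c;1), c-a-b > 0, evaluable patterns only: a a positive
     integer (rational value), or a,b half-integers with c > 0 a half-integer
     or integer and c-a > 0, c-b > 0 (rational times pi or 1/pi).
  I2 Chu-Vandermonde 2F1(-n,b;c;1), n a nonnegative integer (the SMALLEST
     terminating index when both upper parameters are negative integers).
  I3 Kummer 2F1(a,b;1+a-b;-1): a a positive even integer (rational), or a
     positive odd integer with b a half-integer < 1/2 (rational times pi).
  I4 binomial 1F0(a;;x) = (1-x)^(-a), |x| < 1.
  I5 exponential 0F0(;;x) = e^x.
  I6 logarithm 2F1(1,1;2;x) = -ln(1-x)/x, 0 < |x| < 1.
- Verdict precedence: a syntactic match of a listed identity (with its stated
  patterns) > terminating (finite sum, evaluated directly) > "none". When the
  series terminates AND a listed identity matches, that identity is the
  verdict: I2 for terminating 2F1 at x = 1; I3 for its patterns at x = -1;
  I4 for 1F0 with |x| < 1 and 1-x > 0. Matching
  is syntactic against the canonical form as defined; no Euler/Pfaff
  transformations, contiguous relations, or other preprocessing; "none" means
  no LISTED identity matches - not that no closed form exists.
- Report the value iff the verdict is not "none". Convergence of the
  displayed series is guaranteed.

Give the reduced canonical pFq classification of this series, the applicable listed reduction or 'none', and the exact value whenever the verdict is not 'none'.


Classification (C = -\frac{7}{12}): 2F1 with upper {\frac{1}{2}, \frac{1}{2}}, lower {8}, argument x = 1. Verdict: the half-integer Gauss pattern (I1) matches (x = 1; upper {\frac{1}{2}, \frac{1}{2}} half-integers, c = 8 in the evaluable pattern). Sum: \left(-\frac{1048576}{552123}\right) / \pi.

The tell: with t_0 = -\frac{7}{12}, the odd product 1*3*...*(2k-1) (C = -7/12) is 2^k (1/2)_k.
Adjacent-term ratio: r(k) = 1 * (k+\frac{1}{2}) (k+\frac{1}{2}) / [(k+8) (k+1)] - rational; roots negated = parameters, x = 1, C = -\frac{7}{12}.


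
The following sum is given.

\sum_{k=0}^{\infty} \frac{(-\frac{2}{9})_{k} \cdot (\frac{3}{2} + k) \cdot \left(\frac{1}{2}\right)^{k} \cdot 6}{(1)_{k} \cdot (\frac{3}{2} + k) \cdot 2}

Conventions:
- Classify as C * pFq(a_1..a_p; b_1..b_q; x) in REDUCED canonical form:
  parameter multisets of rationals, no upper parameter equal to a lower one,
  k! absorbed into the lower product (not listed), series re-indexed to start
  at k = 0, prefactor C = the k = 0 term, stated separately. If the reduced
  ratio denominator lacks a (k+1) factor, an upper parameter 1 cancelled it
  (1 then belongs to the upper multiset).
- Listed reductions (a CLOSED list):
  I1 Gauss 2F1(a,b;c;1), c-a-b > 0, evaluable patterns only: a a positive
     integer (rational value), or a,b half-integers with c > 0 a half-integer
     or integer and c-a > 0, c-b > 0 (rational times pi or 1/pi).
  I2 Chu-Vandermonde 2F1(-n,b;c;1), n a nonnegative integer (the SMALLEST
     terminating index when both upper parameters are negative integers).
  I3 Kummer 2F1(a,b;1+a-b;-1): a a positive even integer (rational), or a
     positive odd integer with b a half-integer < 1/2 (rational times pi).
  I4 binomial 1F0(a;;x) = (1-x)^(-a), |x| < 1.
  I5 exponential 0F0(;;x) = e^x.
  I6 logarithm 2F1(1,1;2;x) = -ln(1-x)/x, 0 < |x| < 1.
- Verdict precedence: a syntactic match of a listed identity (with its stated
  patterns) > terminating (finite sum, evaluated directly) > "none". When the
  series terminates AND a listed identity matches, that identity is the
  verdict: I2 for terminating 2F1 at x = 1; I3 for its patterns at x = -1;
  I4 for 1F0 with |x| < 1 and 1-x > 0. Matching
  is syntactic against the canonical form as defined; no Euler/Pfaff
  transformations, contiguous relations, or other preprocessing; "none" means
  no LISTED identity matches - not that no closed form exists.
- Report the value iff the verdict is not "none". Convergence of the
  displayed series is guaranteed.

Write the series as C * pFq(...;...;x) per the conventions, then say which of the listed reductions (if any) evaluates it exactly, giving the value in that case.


With C = 3: the canonical form is 1F0(-\frac{2}{9}; -; \frac{1}{2}). Verdict: the binomial series (I4) applies (the 1F0 binomial series: exponent 2/9, x = \frac{1}{2}). Sum: 3 \cdot \left(\frac{1}{2}\right)^{\frac{2}{9}}.

The tell: with t_0 = 3, (1)_k (prefactor 3) is k! itself.
Consecutive-term ratio: r(k) = \frac{1}{2} * (k-\frac{2}{9}) / [(k+1)] ; factor over Q: parameters, x = \frac{1}{2}, and C = 3.


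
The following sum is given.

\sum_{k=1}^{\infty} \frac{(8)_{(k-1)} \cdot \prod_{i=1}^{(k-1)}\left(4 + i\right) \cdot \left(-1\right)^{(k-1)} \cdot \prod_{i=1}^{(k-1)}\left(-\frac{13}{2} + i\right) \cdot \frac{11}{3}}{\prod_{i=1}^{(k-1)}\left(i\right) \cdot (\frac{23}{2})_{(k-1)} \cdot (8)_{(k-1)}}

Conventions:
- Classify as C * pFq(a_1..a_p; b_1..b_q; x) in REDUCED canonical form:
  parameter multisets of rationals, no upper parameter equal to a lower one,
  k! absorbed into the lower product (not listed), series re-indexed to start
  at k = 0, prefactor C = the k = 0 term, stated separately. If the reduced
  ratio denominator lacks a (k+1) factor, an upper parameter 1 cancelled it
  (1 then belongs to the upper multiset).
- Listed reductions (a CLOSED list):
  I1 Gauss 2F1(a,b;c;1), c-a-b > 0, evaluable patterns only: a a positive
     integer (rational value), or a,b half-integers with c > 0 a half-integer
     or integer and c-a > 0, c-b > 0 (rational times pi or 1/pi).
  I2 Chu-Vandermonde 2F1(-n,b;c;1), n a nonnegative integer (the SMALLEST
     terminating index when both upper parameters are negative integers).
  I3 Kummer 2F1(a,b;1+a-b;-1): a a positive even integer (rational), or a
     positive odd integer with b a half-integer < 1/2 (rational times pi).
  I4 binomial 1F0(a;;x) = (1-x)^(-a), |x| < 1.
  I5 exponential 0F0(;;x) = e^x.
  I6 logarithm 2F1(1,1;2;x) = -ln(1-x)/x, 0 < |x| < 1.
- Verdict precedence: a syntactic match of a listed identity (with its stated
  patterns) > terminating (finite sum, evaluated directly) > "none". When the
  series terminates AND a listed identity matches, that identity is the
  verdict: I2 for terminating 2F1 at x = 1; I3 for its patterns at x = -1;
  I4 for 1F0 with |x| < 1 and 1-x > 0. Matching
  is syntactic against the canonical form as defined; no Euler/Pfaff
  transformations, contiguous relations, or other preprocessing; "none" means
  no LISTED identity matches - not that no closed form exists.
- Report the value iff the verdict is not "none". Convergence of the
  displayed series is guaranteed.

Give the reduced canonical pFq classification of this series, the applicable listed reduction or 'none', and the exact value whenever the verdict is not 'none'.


First insight: t_0 = \frac{11}{3} here, and the parameter 8 appears in both the upper and lower lists and cancels.
Ratio: r(k) = -1 * (k-\frac{11}{2}) (k+5) / [(k+\frac{23}{2}) (k+1)] - rational; roots negated = parameters, x = -1, C = \frac{11}{3}.

Canonical form: C = \frac{11}{3} times 2F1 with upper {-\frac{11}{2}, 5}, lower {\frac{23}{2}}, x = -1. Verdict: the Kummer evaluation I3 fires (x = -1; c = \frac{23}{2} equals 1+a-b for upper {-\frac{11}{2}, 5}: listed pattern). Value: \frac{160044885}{16777216} \cdot \pi.


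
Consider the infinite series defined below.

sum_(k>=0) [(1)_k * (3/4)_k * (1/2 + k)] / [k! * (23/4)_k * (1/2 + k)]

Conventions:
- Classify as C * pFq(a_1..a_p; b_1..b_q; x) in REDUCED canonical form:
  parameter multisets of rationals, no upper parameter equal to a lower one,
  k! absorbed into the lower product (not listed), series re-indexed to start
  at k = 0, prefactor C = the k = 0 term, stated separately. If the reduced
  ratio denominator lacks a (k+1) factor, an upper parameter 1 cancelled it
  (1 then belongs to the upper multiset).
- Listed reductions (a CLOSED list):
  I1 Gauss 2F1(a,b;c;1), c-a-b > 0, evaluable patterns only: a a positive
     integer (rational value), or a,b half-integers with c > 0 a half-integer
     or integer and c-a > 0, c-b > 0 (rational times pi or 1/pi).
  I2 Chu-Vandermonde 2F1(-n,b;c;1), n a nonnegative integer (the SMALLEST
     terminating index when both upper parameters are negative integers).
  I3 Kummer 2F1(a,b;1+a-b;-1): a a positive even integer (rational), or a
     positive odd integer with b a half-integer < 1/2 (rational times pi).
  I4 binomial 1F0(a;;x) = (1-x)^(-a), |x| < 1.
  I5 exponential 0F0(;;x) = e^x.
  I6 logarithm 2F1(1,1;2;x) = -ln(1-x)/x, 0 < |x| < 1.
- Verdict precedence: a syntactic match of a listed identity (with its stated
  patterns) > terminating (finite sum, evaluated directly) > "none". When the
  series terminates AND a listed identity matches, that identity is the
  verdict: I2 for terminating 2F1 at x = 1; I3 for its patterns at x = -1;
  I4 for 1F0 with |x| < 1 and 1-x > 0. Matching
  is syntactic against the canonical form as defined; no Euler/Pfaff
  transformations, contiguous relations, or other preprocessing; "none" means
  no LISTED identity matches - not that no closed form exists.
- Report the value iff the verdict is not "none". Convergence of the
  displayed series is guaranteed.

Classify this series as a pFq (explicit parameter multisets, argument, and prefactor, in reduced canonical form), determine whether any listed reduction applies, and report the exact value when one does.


x = 1 here; the reduced form reads 2F1, upper {3/4, 1}, lower {23/4}, C = 1. Verdict: Gauss (I1, integer-parameter pattern) applies (x = 1: the Gamma ratio telescopes since c-a-b = 4 > 0 and a = 1 in Z>0). Hence: 19/16.

Structural cue: x = 1 and striking the common factor k + 1/2 reduces the term (C = 1).
Step ratio: r(k) = 1 * (k+3/4) (k+1) / [(k+23/4) (k+1)] ; factor over Q: parameters, x = 1, and C = 1.


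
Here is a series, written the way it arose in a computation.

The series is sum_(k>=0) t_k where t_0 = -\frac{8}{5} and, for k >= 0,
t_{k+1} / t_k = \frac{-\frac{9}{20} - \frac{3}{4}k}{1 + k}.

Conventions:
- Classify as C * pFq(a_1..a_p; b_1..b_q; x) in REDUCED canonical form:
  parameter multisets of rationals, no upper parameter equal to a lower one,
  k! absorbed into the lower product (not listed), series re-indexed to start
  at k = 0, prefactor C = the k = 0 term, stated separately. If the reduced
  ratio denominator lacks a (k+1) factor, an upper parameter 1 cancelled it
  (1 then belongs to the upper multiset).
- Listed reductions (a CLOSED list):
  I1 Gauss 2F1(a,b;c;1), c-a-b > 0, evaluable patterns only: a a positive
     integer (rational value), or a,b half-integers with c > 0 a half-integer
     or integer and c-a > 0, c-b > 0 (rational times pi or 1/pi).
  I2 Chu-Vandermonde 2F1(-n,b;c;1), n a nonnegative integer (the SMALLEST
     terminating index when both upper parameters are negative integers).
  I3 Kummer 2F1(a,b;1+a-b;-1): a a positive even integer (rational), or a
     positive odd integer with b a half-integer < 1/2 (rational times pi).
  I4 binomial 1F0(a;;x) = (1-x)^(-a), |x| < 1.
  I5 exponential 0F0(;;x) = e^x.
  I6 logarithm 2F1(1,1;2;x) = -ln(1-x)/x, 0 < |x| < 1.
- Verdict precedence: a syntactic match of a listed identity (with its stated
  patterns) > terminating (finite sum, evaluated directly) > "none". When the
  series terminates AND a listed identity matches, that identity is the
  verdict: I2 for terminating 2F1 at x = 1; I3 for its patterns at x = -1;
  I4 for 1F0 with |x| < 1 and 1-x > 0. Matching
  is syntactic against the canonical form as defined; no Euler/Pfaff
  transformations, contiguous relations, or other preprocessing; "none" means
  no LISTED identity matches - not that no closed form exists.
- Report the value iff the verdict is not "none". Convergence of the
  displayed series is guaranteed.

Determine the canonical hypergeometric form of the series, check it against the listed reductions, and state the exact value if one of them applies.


Classification (C = -\frac{8}{5}): 1F0 with upper {\frac{3}{5}}, lower {-}, argument x = -\frac{3}{4}. Verdict: the binomial series (I4) matches (the 1F0 binomial series: exponent -3/5, x = -\frac{3}{4}). Its exact value is \left(-\frac{8}{5}\right) \cdot \left(\frac{7}{4}\right)^{-\frac{3}{5}}.

First insight: t_0 being -\frac{8}{5}, factor the ratio over Q (C = -8/5, x = -3/4): negated roots = parameters.
Ratio: r(k) = -\frac{3}{4} * (k+\frac{3}{5}) / [(k+1)] - rational; roots negated = parameters, x = -\frac{3}{4}, C = -\frac{8}{5}.


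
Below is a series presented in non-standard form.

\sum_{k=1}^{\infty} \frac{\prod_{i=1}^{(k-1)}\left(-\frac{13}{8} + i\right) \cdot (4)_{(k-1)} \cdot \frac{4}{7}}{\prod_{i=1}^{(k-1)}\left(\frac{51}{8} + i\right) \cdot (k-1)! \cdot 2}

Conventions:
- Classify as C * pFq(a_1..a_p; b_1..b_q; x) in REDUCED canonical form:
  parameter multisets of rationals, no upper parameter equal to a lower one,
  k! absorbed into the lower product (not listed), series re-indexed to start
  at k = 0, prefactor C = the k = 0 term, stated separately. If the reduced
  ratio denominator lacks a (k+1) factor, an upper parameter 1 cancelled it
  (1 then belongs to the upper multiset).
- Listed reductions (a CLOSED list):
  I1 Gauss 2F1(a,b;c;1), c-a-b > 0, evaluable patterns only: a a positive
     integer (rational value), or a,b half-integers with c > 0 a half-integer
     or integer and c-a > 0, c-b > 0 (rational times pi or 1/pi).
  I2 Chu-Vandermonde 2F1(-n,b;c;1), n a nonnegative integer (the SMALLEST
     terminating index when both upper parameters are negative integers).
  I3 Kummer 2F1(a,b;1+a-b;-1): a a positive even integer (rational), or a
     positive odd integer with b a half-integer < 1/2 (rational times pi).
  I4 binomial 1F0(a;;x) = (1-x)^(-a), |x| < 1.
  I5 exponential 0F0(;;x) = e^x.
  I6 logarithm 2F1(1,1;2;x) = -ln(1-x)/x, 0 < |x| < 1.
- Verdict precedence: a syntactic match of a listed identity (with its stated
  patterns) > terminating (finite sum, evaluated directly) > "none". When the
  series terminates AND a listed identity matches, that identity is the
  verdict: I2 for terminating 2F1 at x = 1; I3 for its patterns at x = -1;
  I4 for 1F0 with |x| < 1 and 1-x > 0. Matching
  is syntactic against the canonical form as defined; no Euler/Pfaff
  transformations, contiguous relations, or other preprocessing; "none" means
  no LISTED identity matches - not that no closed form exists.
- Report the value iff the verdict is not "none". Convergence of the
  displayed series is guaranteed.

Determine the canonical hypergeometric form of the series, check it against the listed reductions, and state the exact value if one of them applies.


Key observation: from the first term \frac{2}{7}: the running product (C = 2/7, x = 1) telescopes to a rising factorial.
Adjacent-term ratio: r(k) = 1 * (k-\frac{5}{8}) (k+4) / [(k+\frac{59}{8}) (k+1)] ; factor over Q: parameters, x = 1, and C = \frac{2}{7}.

Canonical form: C = \frac{2}{7} times 2F1 with upper {-\frac{5}{8}, 4}, lower {\frac{59}{8}}, x = 1. Verdict: this is Gauss (I1, integer-parameter pattern) (x = 1: the Gamma ratio telescopes since c-a-b = 4 > 0 and a = 4 in Z>0). Value: \frac{19737}{114688}.


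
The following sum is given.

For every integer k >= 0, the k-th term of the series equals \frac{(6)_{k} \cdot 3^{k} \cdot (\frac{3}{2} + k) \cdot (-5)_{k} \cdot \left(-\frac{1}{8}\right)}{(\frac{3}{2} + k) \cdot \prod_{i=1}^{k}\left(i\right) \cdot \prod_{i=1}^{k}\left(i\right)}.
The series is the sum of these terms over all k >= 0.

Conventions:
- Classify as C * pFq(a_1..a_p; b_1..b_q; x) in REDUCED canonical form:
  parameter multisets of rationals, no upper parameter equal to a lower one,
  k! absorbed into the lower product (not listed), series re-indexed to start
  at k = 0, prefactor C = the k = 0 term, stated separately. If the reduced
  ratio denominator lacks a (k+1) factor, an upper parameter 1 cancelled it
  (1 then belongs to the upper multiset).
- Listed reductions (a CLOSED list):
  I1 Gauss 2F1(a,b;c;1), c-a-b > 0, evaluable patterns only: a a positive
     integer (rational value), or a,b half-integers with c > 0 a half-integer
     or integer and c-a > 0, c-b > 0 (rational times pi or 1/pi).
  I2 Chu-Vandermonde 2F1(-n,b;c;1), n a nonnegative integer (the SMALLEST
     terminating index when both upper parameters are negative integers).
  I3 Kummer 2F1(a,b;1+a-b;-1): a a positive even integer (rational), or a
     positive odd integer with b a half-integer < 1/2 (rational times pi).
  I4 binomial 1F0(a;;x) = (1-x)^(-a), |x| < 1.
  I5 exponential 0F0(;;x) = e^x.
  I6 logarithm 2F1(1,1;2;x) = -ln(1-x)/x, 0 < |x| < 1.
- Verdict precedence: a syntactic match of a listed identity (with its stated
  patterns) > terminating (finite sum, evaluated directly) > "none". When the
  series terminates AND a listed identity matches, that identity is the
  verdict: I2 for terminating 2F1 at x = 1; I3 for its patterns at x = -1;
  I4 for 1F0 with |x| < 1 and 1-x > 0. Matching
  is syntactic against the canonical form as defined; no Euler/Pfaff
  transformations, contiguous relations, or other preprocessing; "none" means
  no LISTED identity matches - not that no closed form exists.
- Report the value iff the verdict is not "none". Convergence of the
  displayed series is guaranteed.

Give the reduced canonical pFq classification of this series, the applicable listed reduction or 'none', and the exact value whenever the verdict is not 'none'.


Classification (C = -\frac{1}{8}): 2F1 with upper {-5, 6}, lower {1}, argument x = 3. Verdict: terminating (-5 upstairs). 6 nonzero terms in all; added directly. Its exact value is \frac{23525}{8}.

Key step: from the first term -\frac{1}{8}: the product of the first k integers (C = -1/8, x = 3) is k!.
Ratio: r(k) = 3 * (k-5) (k+6) / [(k+1) (k+1)] - poly over poly, x = 3 from leading terms; C = -\frac{1}{8} at k = 0.


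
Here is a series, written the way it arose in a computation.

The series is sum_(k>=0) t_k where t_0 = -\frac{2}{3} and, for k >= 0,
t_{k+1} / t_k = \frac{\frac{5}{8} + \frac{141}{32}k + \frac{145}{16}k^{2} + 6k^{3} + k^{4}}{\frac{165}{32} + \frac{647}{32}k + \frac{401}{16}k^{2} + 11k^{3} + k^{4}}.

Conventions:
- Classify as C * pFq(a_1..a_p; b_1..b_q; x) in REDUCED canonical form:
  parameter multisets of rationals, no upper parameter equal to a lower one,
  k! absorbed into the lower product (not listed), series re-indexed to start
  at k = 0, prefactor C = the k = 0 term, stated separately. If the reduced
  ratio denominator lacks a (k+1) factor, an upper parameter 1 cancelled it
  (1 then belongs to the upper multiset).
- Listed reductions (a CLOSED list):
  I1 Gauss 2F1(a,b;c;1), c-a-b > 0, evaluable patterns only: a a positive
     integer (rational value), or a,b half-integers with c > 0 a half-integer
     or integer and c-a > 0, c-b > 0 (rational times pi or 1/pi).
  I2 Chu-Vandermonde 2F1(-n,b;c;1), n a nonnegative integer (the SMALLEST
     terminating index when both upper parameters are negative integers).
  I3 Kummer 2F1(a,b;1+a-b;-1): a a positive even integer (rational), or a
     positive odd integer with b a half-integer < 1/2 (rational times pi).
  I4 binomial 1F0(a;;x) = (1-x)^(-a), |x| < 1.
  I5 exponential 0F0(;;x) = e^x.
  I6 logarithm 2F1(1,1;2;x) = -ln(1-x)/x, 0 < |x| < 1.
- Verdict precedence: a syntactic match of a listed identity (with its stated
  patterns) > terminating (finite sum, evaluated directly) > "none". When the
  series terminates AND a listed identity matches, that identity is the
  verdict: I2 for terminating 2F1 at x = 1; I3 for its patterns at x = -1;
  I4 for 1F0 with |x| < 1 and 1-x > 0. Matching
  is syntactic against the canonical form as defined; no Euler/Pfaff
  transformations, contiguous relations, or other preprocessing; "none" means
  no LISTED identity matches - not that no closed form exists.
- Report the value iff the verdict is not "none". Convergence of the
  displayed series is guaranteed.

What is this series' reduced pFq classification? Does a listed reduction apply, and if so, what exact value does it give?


With C = -\frac{2}{3}: the canonical form is 2F1(\frac{1}{4}, 4; \frac{33}{4}; 1). Verdict (x = 1): Gauss's theorem (I1) applies (x = 1: the Gamma ratio telescopes since c-a-b = 4 > 0 and a = 4 in Z>0). Hence: -\frac{2465}{3072}.

The tell: t_0 being -\frac{2}{3}, the ratio is unreduced: k + 1/2 divides both sides (prefactor -2/3).
Step ratio: r(k) = 1 * (k+\frac{1}{4}) (k+4) / [(k+\frac{33}{4}) (k+1)] ; factor over Q: parameters, x = 1, and C = -\frac{2}{3}.


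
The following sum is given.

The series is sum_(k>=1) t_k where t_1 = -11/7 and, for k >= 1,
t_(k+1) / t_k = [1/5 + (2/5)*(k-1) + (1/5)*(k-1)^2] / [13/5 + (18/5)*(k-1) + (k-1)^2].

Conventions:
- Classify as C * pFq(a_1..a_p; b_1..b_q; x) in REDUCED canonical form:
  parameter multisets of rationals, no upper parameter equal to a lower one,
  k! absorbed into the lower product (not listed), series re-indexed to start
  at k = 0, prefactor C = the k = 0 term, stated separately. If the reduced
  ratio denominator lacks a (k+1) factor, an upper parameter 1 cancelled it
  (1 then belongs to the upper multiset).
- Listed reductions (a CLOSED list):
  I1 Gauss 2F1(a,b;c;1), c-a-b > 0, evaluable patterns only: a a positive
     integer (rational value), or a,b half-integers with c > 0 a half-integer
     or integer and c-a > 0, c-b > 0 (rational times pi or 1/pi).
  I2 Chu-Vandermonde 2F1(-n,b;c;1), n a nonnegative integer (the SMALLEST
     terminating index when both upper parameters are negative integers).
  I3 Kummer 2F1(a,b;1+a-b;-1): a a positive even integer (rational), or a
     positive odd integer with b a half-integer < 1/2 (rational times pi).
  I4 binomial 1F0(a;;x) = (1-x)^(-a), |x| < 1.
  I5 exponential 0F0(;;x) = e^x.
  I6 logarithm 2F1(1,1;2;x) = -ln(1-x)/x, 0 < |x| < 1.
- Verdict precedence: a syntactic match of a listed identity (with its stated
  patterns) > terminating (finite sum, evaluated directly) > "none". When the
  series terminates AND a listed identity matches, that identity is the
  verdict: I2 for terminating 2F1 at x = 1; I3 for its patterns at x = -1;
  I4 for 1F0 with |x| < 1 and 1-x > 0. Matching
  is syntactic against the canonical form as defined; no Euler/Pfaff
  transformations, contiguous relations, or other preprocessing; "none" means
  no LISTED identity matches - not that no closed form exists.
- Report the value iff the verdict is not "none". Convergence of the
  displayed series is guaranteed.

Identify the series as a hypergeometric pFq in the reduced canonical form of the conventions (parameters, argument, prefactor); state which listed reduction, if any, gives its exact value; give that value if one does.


The tell: t_0 = -11/7 here, and factor the ratio over Q (C = -11/7): negated roots = parameters.
Term ratio: r(k) = (1/5) * (k+1) (k+1) / [(k+13/5) (k+1)] - poly over poly, x = (1/5) from leading terms; C = -11/7 at k = 0.

With C = -11/7: the canonical form is 2F1(1, 1; 13/5; 1/5). Verdict: none. A 2F1 with upper {1, 1} fits none of I1-I6 at x = 1/5; the sum runs forever.


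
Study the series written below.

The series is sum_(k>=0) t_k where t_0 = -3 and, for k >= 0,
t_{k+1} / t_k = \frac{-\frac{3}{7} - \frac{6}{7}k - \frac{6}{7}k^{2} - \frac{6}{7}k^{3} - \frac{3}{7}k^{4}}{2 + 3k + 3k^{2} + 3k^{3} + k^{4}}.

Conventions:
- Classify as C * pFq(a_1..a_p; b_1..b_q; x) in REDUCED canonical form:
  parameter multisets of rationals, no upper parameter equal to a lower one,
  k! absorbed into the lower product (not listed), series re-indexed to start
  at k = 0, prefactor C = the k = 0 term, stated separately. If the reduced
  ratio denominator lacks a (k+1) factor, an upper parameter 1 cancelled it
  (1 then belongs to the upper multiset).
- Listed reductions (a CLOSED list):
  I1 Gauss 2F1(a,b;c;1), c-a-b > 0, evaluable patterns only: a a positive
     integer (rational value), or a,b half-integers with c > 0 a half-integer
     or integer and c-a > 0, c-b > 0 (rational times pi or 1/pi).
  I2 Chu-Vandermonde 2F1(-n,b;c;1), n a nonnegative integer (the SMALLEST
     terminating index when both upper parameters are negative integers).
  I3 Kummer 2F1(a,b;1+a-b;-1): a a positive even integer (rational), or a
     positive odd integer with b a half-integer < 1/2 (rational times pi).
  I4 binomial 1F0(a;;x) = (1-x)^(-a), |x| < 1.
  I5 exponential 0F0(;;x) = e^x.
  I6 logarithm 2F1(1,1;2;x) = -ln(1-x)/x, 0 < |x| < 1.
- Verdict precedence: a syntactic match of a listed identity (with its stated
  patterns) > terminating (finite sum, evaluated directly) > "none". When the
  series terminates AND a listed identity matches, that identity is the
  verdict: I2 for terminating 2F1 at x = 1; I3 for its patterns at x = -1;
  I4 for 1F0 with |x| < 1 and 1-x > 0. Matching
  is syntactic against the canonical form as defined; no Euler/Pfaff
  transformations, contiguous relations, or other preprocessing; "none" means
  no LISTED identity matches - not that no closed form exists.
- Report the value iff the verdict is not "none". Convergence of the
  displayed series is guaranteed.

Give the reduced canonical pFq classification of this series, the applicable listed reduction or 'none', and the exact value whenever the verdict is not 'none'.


Key observation: with t_0 = -3, the expanded ratio factors over Q; C = -3, x = -3/7, roots give parameters.
Adjacent-term ratio: r(k) = -\frac{3}{7} * (k+1) (k+1) / [(k+2) (k+1)] - rational in k. x = -\frac{3}{7}; t_0 = -3; negate the roots.

The series (x = -\frac{3}{7}) is 2F1: upper {1, 1}, lower {2}, prefactor -3. Verdict at x = -\frac{3}{7}: logarithm (I6) matches (the logarithm: parameters (1,1;2), x = -\frac{3}{7}). Hence: \left(-7\right) \cdot \ln\left(\frac{10}{7}\right).


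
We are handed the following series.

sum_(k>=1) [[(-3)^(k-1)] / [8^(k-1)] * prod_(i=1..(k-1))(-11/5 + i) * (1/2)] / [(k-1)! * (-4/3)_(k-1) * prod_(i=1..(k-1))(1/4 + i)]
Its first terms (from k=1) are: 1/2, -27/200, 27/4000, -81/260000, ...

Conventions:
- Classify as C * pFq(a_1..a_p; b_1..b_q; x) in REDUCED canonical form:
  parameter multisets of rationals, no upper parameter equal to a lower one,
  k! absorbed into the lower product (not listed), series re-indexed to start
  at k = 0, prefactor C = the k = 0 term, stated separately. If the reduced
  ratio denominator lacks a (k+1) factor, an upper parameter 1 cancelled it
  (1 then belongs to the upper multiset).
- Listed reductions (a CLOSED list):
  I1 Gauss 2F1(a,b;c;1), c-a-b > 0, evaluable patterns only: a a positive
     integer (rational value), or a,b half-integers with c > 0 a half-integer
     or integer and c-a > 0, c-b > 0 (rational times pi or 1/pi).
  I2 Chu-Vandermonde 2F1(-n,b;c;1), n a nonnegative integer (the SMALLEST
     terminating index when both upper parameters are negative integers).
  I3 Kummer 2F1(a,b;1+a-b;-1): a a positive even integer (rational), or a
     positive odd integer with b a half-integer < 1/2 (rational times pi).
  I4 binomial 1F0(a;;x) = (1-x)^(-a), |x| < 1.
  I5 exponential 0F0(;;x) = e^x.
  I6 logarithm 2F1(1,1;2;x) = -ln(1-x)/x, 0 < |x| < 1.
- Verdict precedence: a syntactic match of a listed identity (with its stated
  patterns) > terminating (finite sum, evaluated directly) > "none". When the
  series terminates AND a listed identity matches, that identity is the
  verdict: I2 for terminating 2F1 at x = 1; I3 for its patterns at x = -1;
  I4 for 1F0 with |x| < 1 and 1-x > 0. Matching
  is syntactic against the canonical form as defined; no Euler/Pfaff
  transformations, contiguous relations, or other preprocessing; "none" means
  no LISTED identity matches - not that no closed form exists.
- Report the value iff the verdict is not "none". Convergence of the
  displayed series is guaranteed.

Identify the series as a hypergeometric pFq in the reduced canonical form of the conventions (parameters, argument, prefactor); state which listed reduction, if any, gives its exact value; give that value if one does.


Structural cue: x = (-3/8) and the two geometric factors (C = 1/2) combine into one argument.
Step ratio: r(k) = (-3/8) * (k-6/5) / [(k-4/3) (k+5/4) (k+1)] ; factor over Q: parameters, x = (-3/8), and C = 1/2.

Canonical form: C = 1/2 times 1F2 with upper {-6/5}, lower {-4/3, 5/4}, x = -3/8. Verdict: none. No listed pattern accepts 1F2(-6/5; -4/3, 5/4; -3/8).


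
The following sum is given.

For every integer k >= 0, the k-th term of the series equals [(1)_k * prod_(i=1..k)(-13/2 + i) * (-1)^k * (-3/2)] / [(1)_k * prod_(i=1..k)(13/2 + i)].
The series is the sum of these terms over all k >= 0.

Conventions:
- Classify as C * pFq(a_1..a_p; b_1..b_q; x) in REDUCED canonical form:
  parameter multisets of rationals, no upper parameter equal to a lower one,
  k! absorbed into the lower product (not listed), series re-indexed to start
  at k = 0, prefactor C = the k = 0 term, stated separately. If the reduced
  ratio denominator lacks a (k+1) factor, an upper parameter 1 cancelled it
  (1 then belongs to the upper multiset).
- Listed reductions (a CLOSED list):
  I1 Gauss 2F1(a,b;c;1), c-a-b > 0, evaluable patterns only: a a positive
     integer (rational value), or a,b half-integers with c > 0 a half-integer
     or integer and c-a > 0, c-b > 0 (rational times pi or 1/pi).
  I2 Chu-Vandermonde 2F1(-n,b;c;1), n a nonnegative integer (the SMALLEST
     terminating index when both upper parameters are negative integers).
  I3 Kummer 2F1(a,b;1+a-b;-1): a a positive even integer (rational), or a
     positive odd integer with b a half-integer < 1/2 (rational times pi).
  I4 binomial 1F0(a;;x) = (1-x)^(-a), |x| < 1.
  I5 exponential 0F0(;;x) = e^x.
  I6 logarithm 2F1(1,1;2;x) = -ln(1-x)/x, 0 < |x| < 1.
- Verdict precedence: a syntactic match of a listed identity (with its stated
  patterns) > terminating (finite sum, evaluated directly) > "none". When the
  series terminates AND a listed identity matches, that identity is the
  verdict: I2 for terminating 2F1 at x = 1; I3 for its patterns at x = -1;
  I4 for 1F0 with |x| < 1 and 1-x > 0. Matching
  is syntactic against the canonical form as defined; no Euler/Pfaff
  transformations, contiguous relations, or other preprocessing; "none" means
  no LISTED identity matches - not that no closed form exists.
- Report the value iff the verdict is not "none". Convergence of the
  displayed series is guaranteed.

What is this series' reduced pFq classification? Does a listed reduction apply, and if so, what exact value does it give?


x = -1 here; the reduced form reads 2F1, upper {-11/2, 1}, lower {15/2}, C = -3/2. Verdict (x = -1): the Kummer evaluation I3 applies (x = -1; c = 15/2 equals 1+a-b for upper {-11/2, 1}: listed pattern). Hence: (-9009/8192) * pi.

The tell: x = (-1) and the lower running product (C = -3/2, x = -1) is a rising factorial.
Term ratio: r(k) = (-1) * (k-11/2) (k+1) / [(k+15/2) (k+1)] - rational in k. x = (-1); t_0 = -3/2; negate the roots.


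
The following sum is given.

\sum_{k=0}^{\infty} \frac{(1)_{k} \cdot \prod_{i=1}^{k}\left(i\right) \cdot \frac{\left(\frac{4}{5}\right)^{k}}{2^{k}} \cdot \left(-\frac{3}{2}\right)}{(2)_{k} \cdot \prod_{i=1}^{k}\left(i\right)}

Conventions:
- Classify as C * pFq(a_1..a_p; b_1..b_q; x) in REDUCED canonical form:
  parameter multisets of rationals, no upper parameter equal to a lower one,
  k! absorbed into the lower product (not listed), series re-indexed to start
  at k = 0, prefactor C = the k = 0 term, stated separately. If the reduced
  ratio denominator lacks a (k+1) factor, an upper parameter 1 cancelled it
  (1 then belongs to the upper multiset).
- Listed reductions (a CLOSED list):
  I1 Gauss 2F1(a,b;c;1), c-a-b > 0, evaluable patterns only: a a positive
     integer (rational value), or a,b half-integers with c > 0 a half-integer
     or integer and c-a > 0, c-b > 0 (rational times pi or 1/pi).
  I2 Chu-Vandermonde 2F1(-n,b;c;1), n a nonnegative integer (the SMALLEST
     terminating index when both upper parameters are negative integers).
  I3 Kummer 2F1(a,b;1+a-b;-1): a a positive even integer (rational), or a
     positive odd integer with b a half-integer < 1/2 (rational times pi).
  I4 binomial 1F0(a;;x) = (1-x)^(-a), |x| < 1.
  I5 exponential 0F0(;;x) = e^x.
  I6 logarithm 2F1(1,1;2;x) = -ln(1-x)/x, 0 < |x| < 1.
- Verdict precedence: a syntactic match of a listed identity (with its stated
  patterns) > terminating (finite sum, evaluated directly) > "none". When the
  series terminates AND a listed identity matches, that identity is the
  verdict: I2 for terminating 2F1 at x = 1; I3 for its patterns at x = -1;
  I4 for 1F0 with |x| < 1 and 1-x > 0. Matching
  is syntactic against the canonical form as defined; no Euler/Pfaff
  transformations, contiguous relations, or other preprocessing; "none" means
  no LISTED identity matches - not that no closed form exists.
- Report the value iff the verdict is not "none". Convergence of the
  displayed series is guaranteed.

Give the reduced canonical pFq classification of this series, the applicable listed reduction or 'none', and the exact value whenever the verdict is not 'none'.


Structural cue: t_0 = -\frac{3}{2} here, and the two k-th powers (prefactor -3/2) combine into one argument.
Ratio: r(k) = \frac{2}{5} * (k+1) (k+1) / [(k+2) (k+1)] - rational in k. x = \frac{2}{5}; t_0 = -\frac{3}{2}; negate the roots.

Classification (C = -\frac{3}{2}): 2F1 with upper {1, 1}, lower {2}, argument x = \frac{2}{5}. Verdict (x = \frac{2}{5}): logarithm (I6) applies (the logarithm: parameters (1,1;2), x = \frac{2}{5}). Sum: \frac{15}{4} \cdot \ln\left(\frac{3}{5}\right).


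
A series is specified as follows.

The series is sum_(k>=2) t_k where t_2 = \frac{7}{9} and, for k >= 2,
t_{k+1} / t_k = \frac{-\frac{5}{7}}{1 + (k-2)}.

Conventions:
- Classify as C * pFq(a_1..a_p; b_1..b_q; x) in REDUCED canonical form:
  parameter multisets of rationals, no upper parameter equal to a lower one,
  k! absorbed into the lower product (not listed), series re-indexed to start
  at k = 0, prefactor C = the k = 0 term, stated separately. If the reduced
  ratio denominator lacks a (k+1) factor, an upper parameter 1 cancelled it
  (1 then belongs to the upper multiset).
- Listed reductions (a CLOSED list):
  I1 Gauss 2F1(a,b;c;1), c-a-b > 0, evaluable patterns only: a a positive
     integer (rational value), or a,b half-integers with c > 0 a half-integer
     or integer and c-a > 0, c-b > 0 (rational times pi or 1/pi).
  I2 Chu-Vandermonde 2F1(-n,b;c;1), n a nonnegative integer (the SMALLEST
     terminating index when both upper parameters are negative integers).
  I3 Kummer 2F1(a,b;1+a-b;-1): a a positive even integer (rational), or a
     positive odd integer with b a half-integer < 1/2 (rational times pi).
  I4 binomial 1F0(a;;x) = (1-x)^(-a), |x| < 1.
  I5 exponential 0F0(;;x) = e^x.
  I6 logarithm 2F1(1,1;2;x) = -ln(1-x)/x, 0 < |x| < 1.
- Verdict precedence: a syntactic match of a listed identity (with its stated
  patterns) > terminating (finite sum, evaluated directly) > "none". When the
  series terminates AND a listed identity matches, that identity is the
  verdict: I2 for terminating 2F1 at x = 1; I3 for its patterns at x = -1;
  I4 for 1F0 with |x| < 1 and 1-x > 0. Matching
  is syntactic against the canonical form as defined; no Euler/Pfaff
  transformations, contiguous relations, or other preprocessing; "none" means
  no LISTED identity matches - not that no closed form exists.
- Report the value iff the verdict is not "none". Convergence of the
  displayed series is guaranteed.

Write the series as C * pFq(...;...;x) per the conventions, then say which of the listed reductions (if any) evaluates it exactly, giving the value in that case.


At argument -\frac{5}{7}: a 0F0 with upper {-}, lower {-}, scaled by C = \frac{7}{9}. Verdict (x = -\frac{5}{7}): the exponential series (I5) applies (the 0F0 exponential series at x = -\frac{5}{7}). Its exact value is \frac{7}{9} \cdot e^{-\frac{5}{7}}.

First insight: from the first term \frac{7}{9}: roots of the ratio polynomials (C = 7/9, x = -5/7) are the negated parameters.
Step ratio: r(k) = -\frac{5}{7} * 1 / [(k+1)] - rational; roots negated = parameters, x = -\frac{5}{7}, C = \frac{7}{9}.


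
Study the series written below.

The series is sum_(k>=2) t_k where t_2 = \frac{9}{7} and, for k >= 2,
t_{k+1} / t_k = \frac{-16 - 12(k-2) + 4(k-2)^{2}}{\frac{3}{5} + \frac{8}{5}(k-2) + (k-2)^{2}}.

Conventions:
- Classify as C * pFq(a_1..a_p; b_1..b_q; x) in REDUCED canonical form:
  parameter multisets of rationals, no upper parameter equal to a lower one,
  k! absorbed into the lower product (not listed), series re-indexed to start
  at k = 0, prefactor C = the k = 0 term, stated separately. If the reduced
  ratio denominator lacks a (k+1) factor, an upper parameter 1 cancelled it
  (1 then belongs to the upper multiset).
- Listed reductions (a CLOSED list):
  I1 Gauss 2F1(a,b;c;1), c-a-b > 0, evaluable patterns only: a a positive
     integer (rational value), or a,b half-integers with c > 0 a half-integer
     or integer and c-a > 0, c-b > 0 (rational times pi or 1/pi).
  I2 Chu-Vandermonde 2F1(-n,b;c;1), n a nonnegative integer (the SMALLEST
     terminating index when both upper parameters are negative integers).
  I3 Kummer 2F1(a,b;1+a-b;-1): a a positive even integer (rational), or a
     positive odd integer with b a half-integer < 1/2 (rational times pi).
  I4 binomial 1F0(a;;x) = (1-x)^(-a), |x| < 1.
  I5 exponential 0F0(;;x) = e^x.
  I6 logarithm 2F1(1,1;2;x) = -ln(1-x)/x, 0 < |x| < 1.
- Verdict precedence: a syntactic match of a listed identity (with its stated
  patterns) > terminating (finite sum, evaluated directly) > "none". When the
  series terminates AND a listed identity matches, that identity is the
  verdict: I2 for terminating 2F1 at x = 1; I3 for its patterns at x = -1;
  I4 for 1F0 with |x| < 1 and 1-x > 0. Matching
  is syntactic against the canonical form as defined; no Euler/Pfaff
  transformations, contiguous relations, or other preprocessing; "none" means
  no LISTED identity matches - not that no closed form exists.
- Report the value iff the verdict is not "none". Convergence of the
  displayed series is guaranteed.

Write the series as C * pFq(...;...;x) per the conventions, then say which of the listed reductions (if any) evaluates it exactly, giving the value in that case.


With C = \frac{9}{7}: the canonical form is 2F1(-4, 1; \frac{3}{5}; 4). Verdict: terminating. With -4 upstairs the series is a 5-term polynomial sum; evaluated term by term. Hence: \frac{28397}{91}.

The tell: from the first term \frac{9}{7}: the expanded ratio factors over Q; prefactor 9/7, roots give parameters.
Consecutive-term ratio: r(k) = 4 * (k-4) (k+1) / [(k+\frac{3}{5}) (k+1)] - poly over poly, x = 4 from leading terms; C = \frac{9}{7} at k = 0.


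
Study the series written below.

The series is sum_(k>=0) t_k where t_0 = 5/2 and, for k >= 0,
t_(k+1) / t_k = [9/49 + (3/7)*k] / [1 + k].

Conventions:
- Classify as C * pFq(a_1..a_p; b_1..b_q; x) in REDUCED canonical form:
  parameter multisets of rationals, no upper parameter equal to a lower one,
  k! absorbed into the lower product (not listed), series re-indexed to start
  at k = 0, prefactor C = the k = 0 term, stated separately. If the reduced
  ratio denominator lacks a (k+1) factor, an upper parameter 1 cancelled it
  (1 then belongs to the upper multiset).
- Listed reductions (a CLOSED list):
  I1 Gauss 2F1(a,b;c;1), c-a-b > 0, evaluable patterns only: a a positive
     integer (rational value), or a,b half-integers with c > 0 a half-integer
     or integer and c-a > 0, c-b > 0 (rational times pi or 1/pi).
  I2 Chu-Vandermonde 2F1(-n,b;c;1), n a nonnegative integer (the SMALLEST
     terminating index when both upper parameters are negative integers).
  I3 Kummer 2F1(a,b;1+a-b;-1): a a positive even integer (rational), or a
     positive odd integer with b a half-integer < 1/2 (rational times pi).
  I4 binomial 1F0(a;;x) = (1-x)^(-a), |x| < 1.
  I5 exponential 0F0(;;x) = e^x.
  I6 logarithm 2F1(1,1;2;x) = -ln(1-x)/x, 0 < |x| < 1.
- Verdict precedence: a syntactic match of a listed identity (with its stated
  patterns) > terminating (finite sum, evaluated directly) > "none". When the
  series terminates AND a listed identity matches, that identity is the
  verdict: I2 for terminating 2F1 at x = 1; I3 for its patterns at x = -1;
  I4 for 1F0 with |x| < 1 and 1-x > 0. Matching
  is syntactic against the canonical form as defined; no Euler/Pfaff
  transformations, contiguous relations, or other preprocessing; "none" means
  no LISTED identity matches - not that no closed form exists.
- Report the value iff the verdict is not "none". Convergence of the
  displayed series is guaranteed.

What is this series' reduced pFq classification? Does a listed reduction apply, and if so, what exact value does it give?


The series (x = 3/7) is 1F0: upper {3/7}, lower {-}, prefactor 5/2. Verdict: this is the binomial series (I4) (the 1F0 binomial series: exponent -3/7, x = 3/7). Sum: (5/2) * (4/7)^(-3/7).

The tell: t_0 being 5/2, factor the ratio over Q (prefactor 5/2): negated roots = parameters.
Consecutive-term ratio: r(k) = (3/7) * (k+3/7) / [(k+1)] - rational in k. x = (3/7); t_0 = 5/2; negate the roots.
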